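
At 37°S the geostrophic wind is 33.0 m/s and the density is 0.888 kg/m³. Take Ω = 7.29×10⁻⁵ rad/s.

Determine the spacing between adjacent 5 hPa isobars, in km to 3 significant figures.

194 km

Coriolis parameter at 37°S:
f = 2Ω sin φ = 2 × 7.29×10⁻⁵ × sin 37° = 8.77×10⁻⁵ s⁻¹
Geostrophic balance rearranged: |∂P/∂n| = f ρ V_g
|∂P/∂n| = 8.77×10⁻⁵ × 0.888 × 33.0 = 2.57×10⁻³ Pa/m
Isobar spacing: Δn = ΔP/|∂P/∂n| = 500 Pa / 2.57×10⁻³ Pa/m = 194457 m ≈ 194 km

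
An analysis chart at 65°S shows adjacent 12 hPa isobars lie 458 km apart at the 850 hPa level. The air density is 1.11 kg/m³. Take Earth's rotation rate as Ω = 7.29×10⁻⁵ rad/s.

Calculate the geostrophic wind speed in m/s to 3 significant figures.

17.9 m/s

Coriolis parameter at 65°S:
f = 2Ω sin φ = 2 × 7.29×10⁻⁵ × sin 65° = 1.32×10⁻⁴ s⁻¹
Pressure gradient: |∂P/∂n| = 1200 Pa / 458000 m = 2.62×10⁻³ Pa/m
Geostrophic balance (pressure-gradient force = Coriolis force):
V_g = (1/(fρ)) |∂P/∂n| = 2.62×10⁻³ / (1.32×10⁻⁴ × 1.11) = 17.9 m/s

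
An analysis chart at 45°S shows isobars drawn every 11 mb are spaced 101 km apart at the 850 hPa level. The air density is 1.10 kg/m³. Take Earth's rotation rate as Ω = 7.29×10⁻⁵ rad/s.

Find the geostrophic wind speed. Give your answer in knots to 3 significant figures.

187 knots

Coriolis parameter at 45°S:
f = 2Ω sin φ = 2 × 7.29×10⁻⁵ × sin 45° = 1.03×10⁻⁴ s⁻¹
Pressure gradient: |∂P/∂n| = 1100 Pa / 101000 m = 1.09×10⁻² Pa/m
Geostrophic balance (pressure-gradient force = Coriolis force):
V_g = (1/(fρ)) |∂P/∂n| = 1.09×10⁻² / (1.03×10⁻⁴ × 1.10) = 96.0 m/s
Converting: 96.0 m/s × 1.944 = 187 knots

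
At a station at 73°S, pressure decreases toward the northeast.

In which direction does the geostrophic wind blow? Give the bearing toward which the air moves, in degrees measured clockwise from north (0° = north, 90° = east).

The pressure-gradient force points toward the northeast (bearing 045°).
Geostrophic balance: in the Southern Hemisphere the Coriolis force deflects motion to the left, so the geostrophic wind blows 90° to the left of the pressure-gradient force (low pressure on the right).
Rotating 045° by 90° counterclockwise gives 315° — the wind blows toward the northwest.

315°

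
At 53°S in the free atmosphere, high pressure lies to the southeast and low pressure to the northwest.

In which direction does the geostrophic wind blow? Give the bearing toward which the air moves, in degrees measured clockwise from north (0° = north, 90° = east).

225°

The pressure-gradient force points toward the northwest (bearing 315°).
Geostrophic balance: in the Southern Hemisphere the Coriolis force deflects motion to the left, so the geostrophic wind blows 90° to the left of the pressure-gradient force (low pressure on the right).
Rotating 315° by 90° counterclockwise gives 225° — the wind blows toward the southwest.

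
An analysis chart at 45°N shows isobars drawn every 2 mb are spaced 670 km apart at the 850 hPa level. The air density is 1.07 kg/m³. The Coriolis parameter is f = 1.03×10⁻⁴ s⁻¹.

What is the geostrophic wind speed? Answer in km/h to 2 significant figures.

9.8 km/h

Pressure gradient: |∂P/∂n| = 200 Pa / 670000 m = 2.99×10⁻⁴ Pa/m
Geostrophic balance (pressure-gradient force = Coriolis force):
V_g = (1/(fρ)) |∂P/∂n| = 2.99×10⁻⁴ / (1.03×10⁻⁴ × 1.07) = 2.71 m/s
Converting: 2.71 m/s × 3.6 = 9.8 km/h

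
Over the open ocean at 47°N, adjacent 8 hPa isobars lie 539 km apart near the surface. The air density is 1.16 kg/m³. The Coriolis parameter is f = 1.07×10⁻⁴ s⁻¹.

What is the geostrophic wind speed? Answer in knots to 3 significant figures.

23.2 knots

Pressure gradient: |∂P/∂n| = 800 Pa / 539000 m = 1.48×10⁻³ Pa/m
Geostrophic balance (pressure-gradient force = Coriolis force):
V_g = (1/(fρ)) |∂P/∂n| = 1.48×10⁻³ / (1.07×10⁻⁴ × 1.16) = 12.0 m/s
Converting: 12.0 m/s × 1.944 = 23.2 knots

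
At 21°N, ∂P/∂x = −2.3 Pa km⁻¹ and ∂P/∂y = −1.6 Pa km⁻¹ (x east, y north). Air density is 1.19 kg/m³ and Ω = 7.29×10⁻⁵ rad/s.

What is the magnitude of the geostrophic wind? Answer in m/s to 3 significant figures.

45.1 m/s

Coriolis parameter at 21°N:
f = 2Ω sin φ = 2 × 7.29×10⁻⁵ × sin 21° = 5.23×10⁻⁵ s⁻¹
Component geostrophic relations (x east, y north):
u_g = −(1/(fρ)) ∂P/∂y,  v_g = (1/(fρ)) ∂P/∂x
u_g = −(−1.6×10⁻³)/(5.23×10⁻⁵ × 1.19) = 25.7 m/s;  v_g = (−2.3×10⁻³)/(5.23×10⁻⁵ × 1.19) = −37.0 m/s
|V_g| = √(u_g² + v_g²) = 45.1 m/s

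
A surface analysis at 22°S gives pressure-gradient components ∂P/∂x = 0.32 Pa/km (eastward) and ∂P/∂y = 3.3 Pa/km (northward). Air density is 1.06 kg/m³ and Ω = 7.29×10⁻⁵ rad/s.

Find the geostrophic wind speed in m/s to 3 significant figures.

Coriolis parameter at 22°S:
f = 2Ω sin φ = 2 × 7.29×10⁻⁵ × sin 22° = 5.46×10⁻⁵ s⁻¹
In the Southern Hemisphere f is negative: f = −5.46×10⁻⁵ s⁻¹.
Component geostrophic relations (x east, y north):
u_g = −(1/(fρ)) ∂P/∂y,  v_g = (1/(fρ)) ∂P/∂x
u_g = −(3.3×10⁻³)/(−5.46×10⁻⁵ × 1.06) = 57.0 m/s;  v_g = (0.32×10⁻³)/(−5.46×10⁻⁵ × 1.06) = −5.53 m/s
|V_g| = √(u_g² + v_g²) = 57.3 m/s

57.3 m/s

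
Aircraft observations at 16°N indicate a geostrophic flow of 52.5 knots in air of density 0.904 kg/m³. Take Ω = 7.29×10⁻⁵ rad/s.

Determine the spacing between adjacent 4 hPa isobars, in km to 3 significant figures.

408 km

Coriolis parameter at 16°N:
f = 2Ω sin φ = 2 × 7.29×10⁻⁵ × sin 16° = 4.02×10⁻⁵ s⁻¹
Wind speed in SI: 52.5 knots = 27.0 m/s
Geostrophic balance rearranged: |∂P/∂n| = f ρ V_g
|∂P/∂n| = 4.02×10⁻⁵ × 0.904 × 27.0 = 9.81×10⁻⁴ Pa/m
Isobar spacing: Δn = ΔP/|∂P/∂n| = 400 Pa / 9.81×10⁻⁴ Pa/m = 407660 m ≈ 408 km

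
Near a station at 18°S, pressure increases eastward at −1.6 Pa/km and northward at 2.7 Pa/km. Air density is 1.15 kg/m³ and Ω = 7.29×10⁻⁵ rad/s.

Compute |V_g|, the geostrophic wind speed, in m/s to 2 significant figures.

Coriolis parameter at 18°S:
f = 2Ω sin φ = 2 × 7.29×10⁻⁵ × sin 18° = 4.51×10⁻⁵ s⁻¹
In the Southern Hemisphere f is negative: f = −4.51×10⁻⁵ s⁻¹.
Component geostrophic relations (x east, y north):
u_g = −(1/(fρ)) ∂P/∂y,  v_g = (1/(fρ)) ∂P/∂x
u_g = −(2.7×10⁻³)/(−4.51×10⁻⁵ × 1.15) = 52.1 m/s;  v_g = (−1.6×10⁻³)/(−4.51×10⁻⁵ × 1.15) = 30.9 m/s
|V_g| = √(u_g² + v_g²) = 60.6 m/s

61 m/s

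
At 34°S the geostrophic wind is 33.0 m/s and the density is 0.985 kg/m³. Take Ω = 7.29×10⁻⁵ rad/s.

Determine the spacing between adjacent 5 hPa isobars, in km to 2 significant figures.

Coriolis parameter at 34°S:
f = 2Ω sin φ = 2 × 7.29×10⁻⁵ × sin 34° = 8.15×10⁻⁵ s⁻¹
Geostrophic balance rearranged: |∂P/∂n| = f ρ V_g
|∂P/∂n| = 8.15×10⁻⁵ × 0.985 × 33.0 = 2.65×10⁻³ Pa/m
Isobar spacing: Δn = ΔP/|∂P/∂n| = 500 Pa / 2.65×10⁻³ Pa/m = 188669 m ≈ 190 km

190 km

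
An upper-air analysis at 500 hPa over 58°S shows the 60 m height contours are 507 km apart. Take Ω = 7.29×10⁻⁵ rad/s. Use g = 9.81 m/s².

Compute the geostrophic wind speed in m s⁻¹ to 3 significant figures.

9.39 m s⁻¹

Coriolis parameter at 58°S:
f = 2Ω sin φ = 2 × 7.29×10⁻⁵ × sin 58° = 1.24×10⁻⁴ s⁻¹
Height gradient: |∂Z/∂n| = 60 m / 507000 m = 1.18×10⁻⁴
On a pressure surface, geostrophic balance gives V_g = (g/f)|∂Z/∂n|:
V_g = 9.81 × 1.18×10⁻⁴ / 1.24×10⁻⁴ = 9.39 m/s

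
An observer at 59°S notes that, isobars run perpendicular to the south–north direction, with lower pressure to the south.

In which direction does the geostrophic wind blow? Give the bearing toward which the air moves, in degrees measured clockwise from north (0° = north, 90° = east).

The pressure-gradient force points toward the south (bearing 180°).
Geostrophic balance: in the Southern Hemisphere the Coriolis force deflects motion to the left, so the geostrophic wind blows 90° to the left of the pressure-gradient force (low pressure on the right).
Rotating 180° by 90° counterclockwise gives 090° — the wind blows toward the east.

090°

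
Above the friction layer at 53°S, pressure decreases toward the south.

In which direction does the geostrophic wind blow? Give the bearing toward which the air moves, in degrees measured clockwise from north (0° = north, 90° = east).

The pressure-gradient force points toward the south (bearing 180°).
Geostrophic balance: in the Southern Hemisphere the Coriolis force deflects motion to the left, so the geostrophic wind blows 90° to the left of the pressure-gradient force (low pressure on the right).
Rotating 180° by 90° counterclockwise gives 090° — the wind blows toward the east.

090°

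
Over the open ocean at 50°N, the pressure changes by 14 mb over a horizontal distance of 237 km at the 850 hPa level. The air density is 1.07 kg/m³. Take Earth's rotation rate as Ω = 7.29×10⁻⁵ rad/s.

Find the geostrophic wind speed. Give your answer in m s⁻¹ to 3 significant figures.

Coriolis parameter at 50°N:
f = 2Ω sin φ = 2 × 7.29×10⁻⁵ × sin 50° = 1.12×10⁻⁴ s⁻¹
Pressure gradient: |∂P/∂n| = 1400 Pa / 237000 m = 5.91×10⁻³ Pa/m
Geostrophic balance (pressure-gradient force = Coriolis force):
V_g = (1/(fρ)) |∂P/∂n| = 5.91×10⁻³ / (1.12×10⁻⁴ × 1.07) = 49.4 m/s

49.4 m s⁻¹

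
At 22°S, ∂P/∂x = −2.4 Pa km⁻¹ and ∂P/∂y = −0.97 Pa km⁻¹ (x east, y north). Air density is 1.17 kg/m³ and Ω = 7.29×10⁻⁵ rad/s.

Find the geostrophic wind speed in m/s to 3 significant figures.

Coriolis parameter at 22°S:
f = 2Ω sin φ = 2 × 7.29×10⁻⁵ × sin 22° = 5.46×10⁻⁵ s⁻¹
In the Southern Hemisphere f is negative: f = −5.46×10⁻⁵ s⁻¹.
Component geostrophic relations (x east, y north):
u_g = −(1/(fρ)) ∂P/∂y,  v_g = (1/(fρ)) ∂P/∂x
u_g = −(−0.97×10⁻³)/(−5.46×10⁻⁵ × 1.17) = −15.2 m/s;  v_g = (−2.4×10⁻³)/(−5.46×10⁻⁵ × 1.17) = 37.6 m/s
|V_g| = √(u_g² + v_g²) = 40.5 m/s

40.5 m/s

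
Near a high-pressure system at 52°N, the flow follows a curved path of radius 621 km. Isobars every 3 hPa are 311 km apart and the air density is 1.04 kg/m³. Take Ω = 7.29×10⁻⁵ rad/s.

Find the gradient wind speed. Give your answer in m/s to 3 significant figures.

Coriolis parameter at 52°N:
f = 2Ω sin φ = 2 × 7.29×10⁻⁵ × sin 52° = 1.15×10⁻⁴ s⁻¹
Pressure gradient: |∂P/∂n| = 300 Pa / 311000 m = 9.65×10⁻⁴ Pa/m
Geostrophic speed: V_g = |∂P/∂n|/(fρ) = 9.65×10⁻⁴/(1.15×10⁻⁴ × 1.04) = 8.07 m/s
Around a high, pressure-gradient force acts outward with centrifugal, so Coriolis balances both:
fV = (1/ρ)|∂P/∂n| + V²/R  →  V² − fR·V + fR·V_g = 0
With fR = 1.15×10⁻⁴ × 621×10³ m = 71.3 m/s:
V = [fR − √((fR)² − 4 fR V_g)]/2 = [71.3 − √(71.3² − 4×71.3×8.07)]/2 = 9.28 m/s
Supergeostrophic (V > V_g = 8.07 m/s), as expected around a high.

9.28 m/s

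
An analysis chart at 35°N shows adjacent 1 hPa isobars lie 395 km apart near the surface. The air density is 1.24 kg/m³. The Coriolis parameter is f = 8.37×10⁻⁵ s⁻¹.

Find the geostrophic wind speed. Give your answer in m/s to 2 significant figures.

2.4 m/s

Pressure gradient: |∂P/∂n| = 100 Pa / 395000 m = 2.53×10⁻⁴ Pa/m
Geostrophic balance (pressure-gradient force = Coriolis force):
V_g = (1/(fρ)) |∂P/∂n| = 2.53×10⁻⁴ / (8.37×10⁻⁵ × 1.24) = 2.44 m/s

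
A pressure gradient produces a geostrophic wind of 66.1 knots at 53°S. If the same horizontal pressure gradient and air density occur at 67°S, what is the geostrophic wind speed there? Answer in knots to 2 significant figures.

With the same pressure gradient and density, V_g ∝ 1/f ∝ 1/sin φ.
V₂ = V₁ · sin φ₁ / sin φ₂ = 66.1 × sin 53° / sin 67°
V₂ = 66.1 × 0.7986/0.9205 = 57 knots

57 knots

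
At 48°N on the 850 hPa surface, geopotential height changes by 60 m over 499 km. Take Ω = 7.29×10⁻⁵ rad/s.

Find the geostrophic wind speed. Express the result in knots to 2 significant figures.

Coriolis parameter at 48°N:
f = 2Ω sin φ = 2 × 7.29×10⁻⁵ × sin 48° = 1.08×10⁻⁴ s⁻¹
Height gradient: |∂Z/∂n| = 60 m / 499000 m = 1.20×10⁻⁴
On a pressure surface, geostrophic balance gives V_g = (g/f)|∂Z/∂n|:
V_g = 9.81 × 1.20×10⁻⁴ / 1.08×10⁻⁴ = 10.9 m/s
Converting: 10.9 m/s × 1.944 = 21 knots

21 knots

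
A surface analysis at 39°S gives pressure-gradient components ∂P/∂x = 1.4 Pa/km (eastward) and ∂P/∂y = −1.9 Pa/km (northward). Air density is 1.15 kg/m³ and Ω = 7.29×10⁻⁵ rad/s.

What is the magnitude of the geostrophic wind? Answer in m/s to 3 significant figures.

Coriolis parameter at 39°S:
f = 2Ω sin φ = 2 × 7.29×10⁻⁵ × sin 39° = 9.18×10⁻⁵ s⁻¹
In the Southern Hemisphere f is negative: f = −9.18×10⁻⁵ s⁻¹.
Component geostrophic relations (x east, y north):
u_g = −(1/(fρ)) ∂P/∂y,  v_g = (1/(fρ)) ∂P/∂x
u_g = −(−1.9×10⁻³)/(−9.18×10⁻⁵ × 1.15) = −18.0 m/s;  v_g = (1.4×10⁻³)/(−9.18×10⁻⁵ × 1.15) = −13.3 m/s
|V_g| = √(u_g² + v_g²) = 22.4 m/s

22.4 m/s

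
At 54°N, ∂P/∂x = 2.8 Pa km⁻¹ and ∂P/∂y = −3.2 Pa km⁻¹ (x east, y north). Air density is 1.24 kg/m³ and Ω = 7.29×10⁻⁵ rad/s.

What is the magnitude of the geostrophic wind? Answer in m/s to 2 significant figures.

Coriolis parameter at 54°N:
f = 2Ω sin φ = 2 × 7.29×10⁻⁵ × sin 54° = 1.18×10⁻⁴ s⁻¹
Component geostrophic relations (x east, y north):
u_g = −(1/(fρ)) ∂P/∂y,  v_g = (1/(fρ)) ∂P/∂x
u_g = −(−3.2×10⁻³)/(1.18×10⁻⁴ × 1.24) = 21.9 m/s;  v_g = (2.8×10⁻³)/(1.18×10⁻⁴ × 1.24) = 19.1 m/s
|V_g| = √(u_g² + v_g²) = 29.1 m/s

29 m/s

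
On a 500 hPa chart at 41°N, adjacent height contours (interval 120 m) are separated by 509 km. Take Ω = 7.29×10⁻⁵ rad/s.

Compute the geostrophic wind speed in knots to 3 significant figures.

Coriolis parameter at 41°N:
f = 2Ω sin φ = 2 × 7.29×10⁻⁵ × sin 41° = 9.57×10⁻⁵ s⁻¹
Height gradient: |∂Z/∂n| = 120 m / 509000 m = 2.36×10⁻⁴
On a pressure surface, geostrophic balance gives V_g = (g/f)|∂Z/∂n|:
V_g = 9.81 × 2.36×10⁻⁴ / 9.57×10⁻⁵ = 24.2 m/s
Converting: 24.2 m/s × 1.944 = 47.0 knots

47.0 knots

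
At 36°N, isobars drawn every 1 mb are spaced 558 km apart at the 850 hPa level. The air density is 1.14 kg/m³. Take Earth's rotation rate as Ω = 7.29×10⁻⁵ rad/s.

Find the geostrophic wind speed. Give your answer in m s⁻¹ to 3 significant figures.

1.83 m s⁻¹

Coriolis parameter at 36°N:
f = 2Ω sin φ = 2 × 7.29×10⁻⁵ × sin 36° = 8.57×10⁻⁵ s⁻¹
Pressure gradient: |∂P/∂n| = 100 Pa / 558000 m = 1.79×10⁻⁴ Pa/m
Geostrophic balance (pressure-gradient force = Coriolis force):
V_g = (1/(fρ)) |∂P/∂n| = 1.79×10⁻⁴ / (8.57×10⁻⁵ × 1.14) = 1.83 m/s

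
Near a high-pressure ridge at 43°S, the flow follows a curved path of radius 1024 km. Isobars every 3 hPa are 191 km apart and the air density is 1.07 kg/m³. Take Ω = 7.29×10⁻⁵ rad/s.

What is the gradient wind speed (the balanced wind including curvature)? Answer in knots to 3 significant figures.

34.8 knots

Coriolis parameter at 43°S:
f = 2Ω sin φ = 2 × 7.29×10⁻⁵ × sin 43° = 9.94×10⁻⁵ s⁻¹
Pressure gradient: |∂P/∂n| = 300 Pa / 191000 m = 1.57×10⁻³ Pa/m
Geostrophic speed: V_g = |∂P/∂n|/(fρ) = 1.57×10⁻³/(9.94×10⁻⁵ × 1.07) = 14.8 m/s
Around a high, pressure-gradient force acts outward with centrifugal, so Coriolis balances both:
fV = (1/ρ)|∂P/∂n| + V²/R  →  V² − fR·V + fR·V_g = 0
With fR = 9.94×10⁻⁵ × 1024×10³ m = 102 m/s:
V = [fR − √((fR)² − 4 fR V_g)]/2 = [102 − √(102² − 4×102×14.8)]/2 = 17.9 m/s
Supergeostrophic (V > V_g = 14.8 m/s), as expected around a high.
Converting: 17.9 m/s × 1.944 = 34.8 knots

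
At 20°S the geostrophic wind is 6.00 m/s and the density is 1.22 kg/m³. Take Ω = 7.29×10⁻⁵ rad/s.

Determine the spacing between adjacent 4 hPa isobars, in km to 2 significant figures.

Coriolis parameter at 20°S:
f = 2Ω sin φ = 2 × 7.29×10⁻⁵ × sin 20° = 4.99×10⁻⁵ s⁻¹
Geostrophic balance rearranged: |∂P/∂n| = f ρ V_g
|∂P/∂n| = 4.99×10⁻⁵ × 1.22 × 6.00 = 3.65×10⁻⁴ Pa/m
Isobar spacing: Δn = ΔP/|∂P/∂n| = 400 Pa / 3.65×10⁻⁴ Pa/m = 1095821 m ≈ 1100 km

1100 km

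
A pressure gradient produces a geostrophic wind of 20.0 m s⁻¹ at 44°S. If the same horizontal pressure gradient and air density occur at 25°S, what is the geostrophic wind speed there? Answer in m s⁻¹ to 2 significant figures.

33 m s⁻¹

With the same pressure gradient and density, V_g ∝ 1/f ∝ 1/sin φ.
V₂ = V₁ · sin φ₁ / sin φ₂ = 20.0 × sin 44° / sin 25°
V₂ = 20.0 × 0.6947/0.4226 = 33 m s⁻¹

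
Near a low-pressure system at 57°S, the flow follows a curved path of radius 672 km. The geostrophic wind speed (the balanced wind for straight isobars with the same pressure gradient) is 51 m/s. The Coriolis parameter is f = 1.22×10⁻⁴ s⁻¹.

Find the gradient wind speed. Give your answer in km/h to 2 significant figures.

130 km/h

Around a low, centrifugal force acts outward with Coriolis, so pressure-gradient force balances both:
(1/ρ)|∂P/∂n| = fV + V²/R  →  V² + fR·V − fR·V_g = 0
With fR = 1.22×10⁻⁴ × 672×10³ m = 82.0 m/s:
V = [−fR + √((fR)² + 4 fR V_g)]/2 = [−82.0 + √(82.0² + 4×82.0×51)]/2 = 35.6 m/s
Subgeostrophic (V < V_g = 51 m/s), as expected around a low.
Converting: 35.6 m/s × 3.6 = 130 km/h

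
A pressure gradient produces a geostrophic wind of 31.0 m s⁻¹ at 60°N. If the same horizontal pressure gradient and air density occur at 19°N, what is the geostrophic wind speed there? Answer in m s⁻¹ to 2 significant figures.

With the same pressure gradient and density, V_g ∝ 1/f ∝ 1/sin φ.
V₂ = V₁ · sin φ₁ / sin φ₂ = 31.0 × sin 60° / sin 19°
V₂ = 31.0 × 0.8660/0.3256 = 82 m s⁻¹

82 m s⁻¹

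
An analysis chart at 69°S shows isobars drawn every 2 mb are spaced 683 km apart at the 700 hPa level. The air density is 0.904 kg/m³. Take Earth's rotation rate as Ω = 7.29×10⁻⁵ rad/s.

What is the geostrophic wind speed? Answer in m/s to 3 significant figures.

2.38 m/s

Coriolis parameter at 69°S:
f = 2Ω sin φ = 2 × 7.29×10⁻⁵ × sin 69° = 1.36×10⁻⁴ s⁻¹
Pressure gradient: |∂P/∂n| = 200 Pa / 683000 m = 2.93×10⁻⁴ Pa/m
Geostrophic balance (pressure-gradient force = Coriolis force):
V_g = (1/(fρ)) |∂P/∂n| = 2.93×10⁻⁴ / (1.36×10⁻⁴ × 0.904) = 2.38 m/s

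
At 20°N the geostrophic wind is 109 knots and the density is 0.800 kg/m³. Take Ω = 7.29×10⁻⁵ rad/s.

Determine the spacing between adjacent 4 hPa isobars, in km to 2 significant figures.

180 km

Coriolis parameter at 20°N:
f = 2Ω sin φ = 2 × 7.29×10⁻⁵ × sin 20° = 4.99×10⁻⁵ s⁻¹
Wind speed in SI: 109 knots = 56.1 m/s
Geostrophic balance rearranged: |∂P/∂n| = f ρ V_g
|∂P/∂n| = 4.99×10⁻⁵ × 0.800 × 56.1 = 2.24×10⁻³ Pa/m
Isobar spacing: Δn = ΔP/|∂P/∂n| = 400 Pa / 2.24×10⁻³ Pa/m = 178812 m ≈ 180 km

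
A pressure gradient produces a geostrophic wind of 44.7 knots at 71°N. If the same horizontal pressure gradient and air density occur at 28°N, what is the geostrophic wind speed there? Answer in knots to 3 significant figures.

With the same pressure gradient and density, V_g ∝ 1/f ∝ 1/sin φ.
V₂ = V₁ · sin φ₁ / sin φ₂ = 44.7 × sin 71° / sin 28°
V₂ = 44.7 × 0.9455/0.4695 = 90.0 knots

90.0 knots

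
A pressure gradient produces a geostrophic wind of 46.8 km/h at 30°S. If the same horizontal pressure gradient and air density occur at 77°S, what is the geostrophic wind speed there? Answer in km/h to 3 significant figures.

With the same pressure gradient and density, V_g ∝ 1/f ∝ 1/sin φ.
V₂ = V₁ · sin φ₁ / sin φ₂ = 46.8 × sin 30° / sin 77°
V₂ = 46.8 × 0.5000/0.9744 = 24.0 km/h

24.0 km/h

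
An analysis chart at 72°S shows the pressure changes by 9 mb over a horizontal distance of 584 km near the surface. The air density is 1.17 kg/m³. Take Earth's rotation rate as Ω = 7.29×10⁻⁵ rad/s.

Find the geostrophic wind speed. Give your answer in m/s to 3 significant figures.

Coriolis parameter at 72°S:
f = 2Ω sin φ = 2 × 7.29×10⁻⁵ × sin 72° = 1.39×10⁻⁴ s⁻¹
Pressure gradient: |∂P/∂n| = 900 Pa / 584000 m = 1.54×10⁻³ Pa/m
Geostrophic balance (pressure-gradient force = Coriolis force):
V_g = (1/(fρ)) |∂P/∂n| = 1.54×10⁻³ / (1.39×10⁻⁴ × 1.17) = 9.50 m/s

9.50 m/s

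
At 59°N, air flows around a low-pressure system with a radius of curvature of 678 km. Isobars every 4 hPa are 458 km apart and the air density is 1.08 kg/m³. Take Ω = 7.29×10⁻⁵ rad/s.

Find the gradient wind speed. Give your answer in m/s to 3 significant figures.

Coriolis parameter at 59°N:
f = 2Ω sin φ = 2 × 7.29×10⁻⁵ × sin 59° = 1.25×10⁻⁴ s⁻¹
Pressure gradient: |∂P/∂n| = 400 Pa / 458000 m = 8.73×10⁻⁴ Pa/m
Geostrophic speed: V_g = |∂P/∂n|/(fρ) = 8.73×10⁻⁴/(1.25×10⁻⁴ × 1.08) = 6.47 m/s
Around a low, centrifugal force acts outward with Coriolis, so pressure-gradient force balances both:
(1/ρ)|∂P/∂n| = fV + V²/R  →  V² + fR·V − fR·V_g = 0
With fR = 1.25×10⁻⁴ × 678×10³ m = 84.7 m/s:
V = [−fR + √((fR)² + 4 fR V_g)]/2 = [−84.7 + √(84.7² + 4×84.7×6.47)]/2 = 6.04 m/s
Subgeostrophic (V < V_g = 6.47 m/s), as expected around a low.

6.04 m/s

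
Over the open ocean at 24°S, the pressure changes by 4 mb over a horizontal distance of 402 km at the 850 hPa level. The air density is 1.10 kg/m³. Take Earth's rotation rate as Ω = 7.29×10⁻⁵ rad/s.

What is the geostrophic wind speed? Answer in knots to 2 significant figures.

Coriolis parameter at 24°S:
f = 2Ω sin φ = 2 × 7.29×10⁻⁵ × sin 24° = 5.93×10⁻⁵ s⁻¹
Pressure gradient: |∂P/∂n| = 400 Pa / 402000 m = 9.95×10⁻⁴ Pa/m
Geostrophic balance (pressure-gradient force = Coriolis force):
V_g = (1/(fρ)) |∂P/∂n| = 9.95×10⁻⁴ / (5.93×10⁻⁵ × 1.10) = 15.3 m/s
Converting: 15.3 m/s × 1.944 = 30 knots

30 knots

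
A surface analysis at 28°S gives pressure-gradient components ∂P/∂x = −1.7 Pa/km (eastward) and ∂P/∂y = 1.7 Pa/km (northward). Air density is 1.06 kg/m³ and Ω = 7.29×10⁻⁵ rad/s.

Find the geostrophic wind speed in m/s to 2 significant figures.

33 m/s

Coriolis parameter at 28°S:
f = 2Ω sin φ = 2 × 7.29×10⁻⁵ × sin 28° = 6.84×10⁻⁵ s⁻¹
In the Southern Hemisphere f is negative: f = −6.84×10⁻⁵ s⁻¹.
Component geostrophic relations (x east, y north):
u_g = −(1/(fρ)) ∂P/∂y,  v_g = (1/(fρ)) ∂P/∂x
u_g = −(1.7×10⁻³)/(−6.84×10⁻⁵ × 1.06) = 23.4 m/s;  v_g = (−1.7×10⁻³)/(−6.84×10⁻⁵ × 1.06) = 23.4 m/s
|V_g| = √(u_g² + v_g²) = 33.1 m/s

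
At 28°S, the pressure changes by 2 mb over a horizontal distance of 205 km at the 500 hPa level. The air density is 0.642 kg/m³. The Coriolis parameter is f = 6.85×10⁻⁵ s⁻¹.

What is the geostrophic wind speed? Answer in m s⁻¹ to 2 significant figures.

22 m s⁻¹

Pressure gradient: |∂P/∂n| = 200 Pa / 205000 m = 9.76×10⁻⁴ Pa/m
Geostrophic balance (pressure-gradient force = Coriolis force):
V_g = (1/(fρ)) |∂P/∂n| = 9.76×10⁻⁴ / (6.85×10⁻⁵ × 0.642) = 22.2 m/s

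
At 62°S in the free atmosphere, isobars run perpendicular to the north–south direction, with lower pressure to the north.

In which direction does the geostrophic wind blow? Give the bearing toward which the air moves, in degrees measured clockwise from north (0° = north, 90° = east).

270°

The pressure-gradient force points toward the north (bearing 000°).
Geostrophic balance: in the Southern Hemisphere the Coriolis force deflects motion to the left, so the geostrophic wind blows 90° to the left of the pressure-gradient force (low pressure on the right).
Rotating 000° by 90° counterclockwise gives 270° — the wind blows toward the west.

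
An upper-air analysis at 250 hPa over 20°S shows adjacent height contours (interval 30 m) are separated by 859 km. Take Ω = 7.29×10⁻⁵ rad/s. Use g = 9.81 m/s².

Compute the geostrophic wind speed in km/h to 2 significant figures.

25 km/h

Coriolis parameter at 20°S:
f = 2Ω sin φ = 2 × 7.29×10⁻⁵ × sin 20° = 4.99×10⁻⁵ s⁻¹
Height gradient: |∂Z/∂n| = 30 m / 859000 m = 3.49×10⁻⁵
On a pressure surface, geostrophic balance gives V_g = (g/f)|∂Z/∂n|:
V_g = 9.81 × 3.49×10⁻⁵ / 4.99×10⁻⁵ = 6.87 m/s
Converting: 6.87 m/s × 3.6 = 25 km/h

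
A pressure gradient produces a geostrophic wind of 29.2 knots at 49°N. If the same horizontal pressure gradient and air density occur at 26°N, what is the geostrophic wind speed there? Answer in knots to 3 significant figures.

50.3 knots

With the same pressure gradient and density, V_g ∝ 1/f ∝ 1/sin φ.
V₂ = V₁ · sin φ₁ / sin φ₂ = 29.2 × sin 49° / sin 26°
V₂ = 29.2 × 0.7547/0.4384 = 50.3 knots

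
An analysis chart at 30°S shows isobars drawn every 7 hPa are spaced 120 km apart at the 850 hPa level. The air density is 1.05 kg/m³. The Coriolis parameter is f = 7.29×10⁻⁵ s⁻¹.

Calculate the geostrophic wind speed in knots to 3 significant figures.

Pressure gradient: |∂P/∂n| = 700 Pa / 120000 m = 5.83×10⁻³ Pa/m
Geostrophic balance (pressure-gradient force = Coriolis force):
V_g = (1/(fρ)) |∂P/∂n| = 5.83×10⁻³ / (7.29×10⁻⁵ × 1.05) = 76.2 m/s
Converting: 76.2 m/s × 1.944 = 148 knots

148 knots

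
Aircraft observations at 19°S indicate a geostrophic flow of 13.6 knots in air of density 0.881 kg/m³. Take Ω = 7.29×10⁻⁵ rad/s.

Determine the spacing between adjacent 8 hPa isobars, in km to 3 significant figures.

2730 km

Coriolis parameter at 19°S:
f = 2Ω sin φ = 2 × 7.29×10⁻⁵ × sin 19° = 4.75×10⁻⁵ s⁻¹
Wind speed in SI: 13.6 knots = 7.00 m/s
Geostrophic balance rearranged: |∂P/∂n| = f ρ V_g
|∂P/∂n| = 4.75×10⁻⁵ × 0.881 × 7.00 = 2.93×10⁻⁴ Pa/m
Isobar spacing: Δn = ΔP/|∂P/∂n| = 800 Pa / 2.93×10⁻⁴ Pa/m = 2734246 m ≈ 2730 km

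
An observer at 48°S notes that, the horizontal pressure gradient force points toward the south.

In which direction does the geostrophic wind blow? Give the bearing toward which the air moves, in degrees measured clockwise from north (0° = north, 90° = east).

The pressure-gradient force points toward the south (bearing 180°).
Geostrophic balance: in the Southern Hemisphere the Coriolis force deflects motion to the left, so the geostrophic wind blows 90° to the left of the pressure-gradient force (low pressure on the right).
Rotating 180° by 90° counterclockwise gives 090° — the wind blows toward the east.

090°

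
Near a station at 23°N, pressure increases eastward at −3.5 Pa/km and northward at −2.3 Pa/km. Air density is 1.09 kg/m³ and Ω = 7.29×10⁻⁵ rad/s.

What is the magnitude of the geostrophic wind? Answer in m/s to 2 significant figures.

Coriolis parameter at 23°N:
f = 2Ω sin φ = 2 × 7.29×10⁻⁵ × sin 23° = 5.70×10⁻⁵ s⁻¹
Component geostrophic relations (x east, y north):
u_g = −(1/(fρ)) ∂P/∂y,  v_g = (1/(fρ)) ∂P/∂x
u_g = −(−2.3×10⁻³)/(5.70×10⁻⁵ × 1.09) = 37.0 m/s;  v_g = (−3.5×10⁻³)/(5.70×10⁻⁵ × 1.09) = −56.4 m/s
|V_g| = √(u_g² + v_g²) = 67.4 m/s

67 m/s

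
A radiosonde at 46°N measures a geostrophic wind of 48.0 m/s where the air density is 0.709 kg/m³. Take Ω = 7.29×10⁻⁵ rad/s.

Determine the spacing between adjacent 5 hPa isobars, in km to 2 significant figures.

Coriolis parameter at 46°N:
f = 2Ω sin φ = 2 × 7.29×10⁻⁵ × sin 46° = 1.05×10⁻⁴ s⁻¹
Geostrophic balance rearranged: |∂P/∂n| = f ρ V_g
|∂P/∂n| = 1.05×10⁻⁴ × 0.709 × 48.0 = 3.57×10⁻³ Pa/m
Isobar spacing: Δn = ΔP/|∂P/∂n| = 500 Pa / 3.57×10⁻³ Pa/m = 140085 m ≈ 140 km

140 km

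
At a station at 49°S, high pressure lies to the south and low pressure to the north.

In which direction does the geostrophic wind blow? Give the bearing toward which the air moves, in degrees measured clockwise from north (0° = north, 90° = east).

270°

The pressure-gradient force points toward the north (bearing 000°).
Geostrophic balance: in the Southern Hemisphere the Coriolis force deflects motion to the left, so the geostrophic wind blows 90° to the left of the pressure-gradient force (low pressure on the right).
Rotating 000° by 90° counterclockwise gives 270° — the wind blows toward the west.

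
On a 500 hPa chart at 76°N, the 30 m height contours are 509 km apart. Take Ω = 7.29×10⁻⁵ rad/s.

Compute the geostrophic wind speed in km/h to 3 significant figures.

Coriolis parameter at 76°N:
f = 2Ω sin φ = 2 × 7.29×10⁻⁵ × sin 76° = 1.41×10⁻⁴ s⁻¹
Height gradient: |∂Z/∂n| = 30 m / 509000 m = 5.89×10⁻⁵
On a pressure surface, geostrophic balance gives V_g = (g/f)|∂Z/∂n|:
V_g = 9.81 × 5.89×10⁻⁵ / 1.41×10⁻⁴ = 4.09 m/s
Converting: 4.09 m/s × 3.6 = 14.7 km/h

14.7 km/h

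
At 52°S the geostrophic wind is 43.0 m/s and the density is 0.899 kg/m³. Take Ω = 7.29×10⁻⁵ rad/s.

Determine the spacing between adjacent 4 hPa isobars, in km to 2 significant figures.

90 km

Coriolis parameter at 52°S:
f = 2Ω sin φ = 2 × 7.29×10⁻⁵ × sin 52° = 1.15×10⁻⁴ s⁻¹
Geostrophic balance rearranged: |∂P/∂n| = f ρ V_g
|∂P/∂n| = 1.15×10⁻⁴ × 0.899 × 43.0 = 4.44×10⁻³ Pa/m
Isobar spacing: Δn = ΔP/|∂P/∂n| = 400 Pa / 4.44×10⁻³ Pa/m = 90062 m ≈ 90 km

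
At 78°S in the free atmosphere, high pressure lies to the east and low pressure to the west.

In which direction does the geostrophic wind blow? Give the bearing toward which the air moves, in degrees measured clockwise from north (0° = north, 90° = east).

180°

The pressure-gradient force points toward the west (bearing 270°).
Geostrophic balance: in the Southern Hemisphere the Coriolis force deflects motion to the left, so the geostrophic wind blows 90° to the left of the pressure-gradient force (low pressure on the right).
Rotating 270° by 90° counterclockwise gives 180° — the wind blows toward the south.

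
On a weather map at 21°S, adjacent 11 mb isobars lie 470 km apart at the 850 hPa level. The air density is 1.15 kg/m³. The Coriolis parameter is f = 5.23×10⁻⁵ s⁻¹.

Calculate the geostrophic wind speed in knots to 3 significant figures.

Pressure gradient: |∂P/∂n| = 1100 Pa / 470000 m = 2.34×10⁻³ Pa/m
Geostrophic balance (pressure-gradient force = Coriolis force):
V_g = (1/(fρ)) |∂P/∂n| = 2.34×10⁻³ / (5.23×10⁻⁵ × 1.15) = 38.9 m/s
Converting: 38.9 m/s × 1.944 = 75.6 knots

75.6 knots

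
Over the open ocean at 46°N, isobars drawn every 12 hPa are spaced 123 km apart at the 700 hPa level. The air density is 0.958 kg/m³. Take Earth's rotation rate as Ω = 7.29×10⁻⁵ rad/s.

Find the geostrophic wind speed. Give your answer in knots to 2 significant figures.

Coriolis parameter at 46°N:
f = 2Ω sin φ = 2 × 7.29×10⁻⁵ × sin 46° = 1.05×10⁻⁴ s⁻¹
Pressure gradient: |∂P/∂n| = 1200 Pa / 123000 m = 9.76×10⁻³ Pa/m
Geostrophic balance (pressure-gradient force = Coriolis force):
V_g = (1/(fρ)) |∂P/∂n| = 9.76×10⁻³ / (1.05×10⁻⁴ × 0.958) = 97.1 m/s
Converting: 97.1 m/s × 1.944 = 190 knots

190 knots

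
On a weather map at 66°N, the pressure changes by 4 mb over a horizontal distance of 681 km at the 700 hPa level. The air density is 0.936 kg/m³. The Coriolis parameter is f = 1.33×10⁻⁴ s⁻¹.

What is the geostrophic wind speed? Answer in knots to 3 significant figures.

Pressure gradient: |∂P/∂n| = 400 Pa / 681000 m = 5.87×10⁻⁴ Pa/m
Geostrophic balance (pressure-gradient force = Coriolis force):
V_g = (1/(fρ)) |∂P/∂n| = 5.87×10⁻⁴ / (1.33×10⁻⁴ × 0.936) = 4.72 m/s
Converting: 4.72 m/s × 1.944 = 9.17 knots

9.17 knots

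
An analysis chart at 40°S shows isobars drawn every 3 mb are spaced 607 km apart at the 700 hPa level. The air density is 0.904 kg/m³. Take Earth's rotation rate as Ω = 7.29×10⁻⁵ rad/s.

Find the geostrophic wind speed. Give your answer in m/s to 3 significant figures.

Coriolis parameter at 40°S:
f = 2Ω sin φ = 2 × 7.29×10⁻⁵ × sin 40° = 9.37×10⁻⁵ s⁻¹
Pressure gradient: |∂P/∂n| = 300 Pa / 607000 m = 4.94×10⁻⁴ Pa/m
Geostrophic balance (pressure-gradient force = Coriolis force):
V_g = (1/(fρ)) |∂P/∂n| = 4.94×10⁻⁴ / (9.37×10⁻⁵ × 0.904) = 5.83 m/s

5.83 m/s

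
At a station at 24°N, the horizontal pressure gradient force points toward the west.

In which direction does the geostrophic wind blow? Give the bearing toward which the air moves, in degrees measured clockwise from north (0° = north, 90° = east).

000°

The pressure-gradient force points toward the west (bearing 270°).
Geostrophic balance: in the Northern Hemisphere the Coriolis force deflects motion to the right, so the geostrophic wind blows 90° to the right of the pressure-gradient force (low pressure on the left).
Rotating 270° by 90° clockwise gives 000° — the wind blows toward the north.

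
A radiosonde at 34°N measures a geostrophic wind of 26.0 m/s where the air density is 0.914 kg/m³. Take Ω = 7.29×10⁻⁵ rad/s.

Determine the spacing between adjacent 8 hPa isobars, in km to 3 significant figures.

413 km

Coriolis parameter at 34°N:
f = 2Ω sin φ = 2 × 7.29×10⁻⁵ × sin 34° = 8.15×10⁻⁵ s⁻¹
Geostrophic balance rearranged: |∂P/∂n| = f ρ V_g
|∂P/∂n| = 8.15×10⁻⁵ × 0.914 × 26.0 = 1.94×10⁻³ Pa/m
Isobar spacing: Δn = ΔP/|∂P/∂n| = 800 Pa / 1.94×10⁻³ Pa/m = 412906 m ≈ 413 km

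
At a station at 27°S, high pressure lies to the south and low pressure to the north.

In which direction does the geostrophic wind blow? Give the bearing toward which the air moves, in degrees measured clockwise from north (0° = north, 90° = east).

The pressure-gradient force points toward the north (bearing 000°).
Geostrophic balance: in the Southern Hemisphere the Coriolis force deflects motion to the left, so the geostrophic wind blows 90° to the left of the pressure-gradient force (low pressure on the right).
Rotating 000° by 90° counterclockwise gives 270° — the wind blows toward the west.

270°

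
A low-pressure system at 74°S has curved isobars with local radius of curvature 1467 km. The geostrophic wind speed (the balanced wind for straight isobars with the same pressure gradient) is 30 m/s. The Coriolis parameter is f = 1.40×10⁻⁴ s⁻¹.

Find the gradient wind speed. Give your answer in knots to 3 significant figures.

Around a low, centrifugal force acts outward with Coriolis, so pressure-gradient force balances both:
(1/ρ)|∂P/∂n| = fV + V²/R  →  V² + fR·V − fR·V_g = 0
With fR = 1.40×10⁻⁴ × 1467×10³ m = 205 m/s:
V = [−fR + √((fR)² + 4 fR V_g)]/2 = [−205 + √(205² + 4×205×30)]/2 = 26.6 m/s
Subgeostrophic (V < V_g = 30 m/s), as expected around a low.
Converting: 26.6 m/s × 1.944 = 51.6 knots

51.6 knots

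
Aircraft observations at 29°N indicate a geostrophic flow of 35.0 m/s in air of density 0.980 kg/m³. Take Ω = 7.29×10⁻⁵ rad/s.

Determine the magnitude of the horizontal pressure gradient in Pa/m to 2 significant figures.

2.4×10⁻³ Pa/m

Coriolis parameter at 29°N:
f = 2Ω sin φ = 2 × 7.29×10⁻⁵ × sin 29° = 7.07×10⁻⁵ s⁻¹
Geostrophic balance rearranged: |∂P/∂n| = f ρ V_g
|∂P/∂n| = 7.07×10⁻⁵ × 0.980 × 35.0 = 2.42×10⁻³ Pa/m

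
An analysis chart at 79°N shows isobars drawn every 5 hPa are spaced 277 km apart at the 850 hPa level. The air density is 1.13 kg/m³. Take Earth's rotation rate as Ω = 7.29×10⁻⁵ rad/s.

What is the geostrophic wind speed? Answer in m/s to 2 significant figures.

11 m/s

Coriolis parameter at 79°N:
f = 2Ω sin φ = 2 × 7.29×10⁻⁵ × sin 79° = 1.43×10⁻⁴ s⁻¹
Pressure gradient: |∂P/∂n| = 500 Pa / 277000 m = 1.81×10⁻³ Pa/m
Geostrophic balance (pressure-gradient force = Coriolis force):
V_g = (1/(fρ)) |∂P/∂n| = 1.81×10⁻³ / (1.43×10⁻⁴ × 1.13) = 11.2 m/s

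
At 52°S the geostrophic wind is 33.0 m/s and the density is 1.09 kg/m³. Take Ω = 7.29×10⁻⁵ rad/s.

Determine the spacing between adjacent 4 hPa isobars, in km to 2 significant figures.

97 km

Coriolis parameter at 52°S:
f = 2Ω sin φ = 2 × 7.29×10⁻⁵ × sin 52° = 1.15×10⁻⁴ s⁻¹
Geostrophic balance rearranged: |∂P/∂n| = f ρ V_g
|∂P/∂n| = 1.15×10⁻⁴ × 1.09 × 33.0 = 4.13×10⁻³ Pa/m
Isobar spacing: Δn = ΔP/|∂P/∂n| = 400 Pa / 4.13×10⁻³ Pa/m = 96790 m ≈ 97 km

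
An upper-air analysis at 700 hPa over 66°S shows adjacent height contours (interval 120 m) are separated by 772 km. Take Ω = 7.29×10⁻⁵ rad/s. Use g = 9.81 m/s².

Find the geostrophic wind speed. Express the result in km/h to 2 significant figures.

Coriolis parameter at 66°S:
f = 2Ω sin φ = 2 × 7.29×10⁻⁵ × sin 66° = 1.33×10⁻⁴ s⁻¹
Height gradient: |∂Z/∂n| = 120 m / 772000 m = 1.55×10⁻⁴
On a pressure surface, geostrophic balance gives V_g = (g/f)|∂Z/∂n|:
V_g = 9.81 × 1.55×10⁻⁴ / 1.33×10⁻⁴ = 11.4 m/s
Converting: 11.4 m/s × 3.6 = 41 km/h

41 km/h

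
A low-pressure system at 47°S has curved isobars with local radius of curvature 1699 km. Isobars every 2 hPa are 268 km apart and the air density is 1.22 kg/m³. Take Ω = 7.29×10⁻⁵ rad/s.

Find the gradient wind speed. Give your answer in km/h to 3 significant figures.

Coriolis parameter at 47°S:
f = 2Ω sin φ = 2 × 7.29×10⁻⁵ × sin 47° = 1.07×10⁻⁴ s⁻¹
Pressure gradient: |∂P/∂n| = 200 Pa / 268000 m = 7.46×10⁻⁴ Pa/m
Geostrophic speed: V_g = |∂P/∂n|/(fρ) = 7.46×10⁻⁴/(1.07×10⁻⁴ × 1.22) = 5.74 m/s
Around a low, centrifugal force acts outward with Coriolis, so pressure-gradient force balances both:
(1/ρ)|∂P/∂n| = fV + V²/R  →  V² + fR·V − fR·V_g = 0
With fR = 1.07×10⁻⁴ × 1699×10³ m = 181 m/s:
V = [−fR + √((fR)² + 4 fR V_g)]/2 = [−181 + √(181² + 4×181×5.74)]/2 = 5.57 m/s
Subgeostrophic (V < V_g = 5.74 m/s), as expected around a low.
Converting: 5.57 m/s × 3.6 = 20.0 km/h

20.0 km/h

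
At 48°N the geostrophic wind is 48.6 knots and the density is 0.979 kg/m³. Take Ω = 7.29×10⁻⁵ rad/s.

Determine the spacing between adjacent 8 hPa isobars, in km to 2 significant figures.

Coriolis parameter at 48°N:
f = 2Ω sin φ = 2 × 7.29×10⁻⁵ × sin 48° = 1.08×10⁻⁴ s⁻¹
Wind speed in SI: 48.6 knots = 25.0 m/s
Geostrophic balance rearranged: |∂P/∂n| = f ρ V_g
|∂P/∂n| = 1.08×10⁻⁴ × 0.979 × 25.0 = 2.65×10⁻³ Pa/m
Isobar spacing: Δn = ΔP/|∂P/∂n| = 800 Pa / 2.65×10⁻³ Pa/m = 301649 m ≈ 300 km

300 km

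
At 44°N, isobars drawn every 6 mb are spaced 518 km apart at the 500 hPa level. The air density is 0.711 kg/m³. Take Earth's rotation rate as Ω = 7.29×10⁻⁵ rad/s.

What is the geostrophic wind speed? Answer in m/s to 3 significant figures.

16.1 m/s

Coriolis parameter at 44°N:
f = 2Ω sin φ = 2 × 7.29×10⁻⁵ × sin 44° = 1.01×10⁻⁴ s⁻¹
Pressure gradient: |∂P/∂n| = 600 Pa / 518000 m = 1.16×10⁻³ Pa/m
Geostrophic balance (pressure-gradient force = Coriolis force):
V_g = (1/(fρ)) |∂P/∂n| = 1.16×10⁻³ / (1.01×10⁻⁴ × 0.711) = 16.1 m/s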